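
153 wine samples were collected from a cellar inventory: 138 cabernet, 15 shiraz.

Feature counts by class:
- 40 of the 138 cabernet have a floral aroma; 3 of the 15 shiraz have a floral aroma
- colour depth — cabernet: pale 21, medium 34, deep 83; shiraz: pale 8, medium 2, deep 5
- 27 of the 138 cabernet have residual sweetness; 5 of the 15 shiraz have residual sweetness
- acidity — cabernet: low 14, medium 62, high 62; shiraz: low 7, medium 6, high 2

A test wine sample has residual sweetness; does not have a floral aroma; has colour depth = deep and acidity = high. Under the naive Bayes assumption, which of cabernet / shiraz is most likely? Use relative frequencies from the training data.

cabernet: (138/153) × (98/138) × (83/138) × (27/138) × (62/138) ≈ 0.0338634
shiraz: (15/153) × (12/15) × (5/15) × (5/15) × (2/15) ≈ 0.00116195
Highest score → cabernet.

cabernet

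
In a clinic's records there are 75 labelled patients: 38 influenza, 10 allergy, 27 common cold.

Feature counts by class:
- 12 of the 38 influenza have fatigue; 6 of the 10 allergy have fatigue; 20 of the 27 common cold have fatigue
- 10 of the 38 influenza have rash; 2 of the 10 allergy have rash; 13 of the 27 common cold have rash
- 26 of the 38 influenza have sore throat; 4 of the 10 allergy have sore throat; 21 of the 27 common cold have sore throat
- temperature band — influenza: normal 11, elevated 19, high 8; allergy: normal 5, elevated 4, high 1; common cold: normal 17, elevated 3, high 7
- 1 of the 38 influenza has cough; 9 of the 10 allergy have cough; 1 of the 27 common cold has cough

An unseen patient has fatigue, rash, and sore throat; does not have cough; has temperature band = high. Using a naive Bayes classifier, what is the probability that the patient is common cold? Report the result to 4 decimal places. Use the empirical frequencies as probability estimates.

0.8068

influenza: (38/75) × (12/38) × (10/38) × (26/38) × (8/38) × (37/38) ≈ 0.00590542
allergy: (10/75) × (6/10) × (2/10) × (4/10) × (1/10) × (1/10) = 0.000064
common cold: (27/75) × (20/27) × (13/27) × (21/27) × (7/27) × (26/27) ≈ 0.0249315
P(common cold | x) = 0.0249315 / 0.03090092 ≈ 0.8068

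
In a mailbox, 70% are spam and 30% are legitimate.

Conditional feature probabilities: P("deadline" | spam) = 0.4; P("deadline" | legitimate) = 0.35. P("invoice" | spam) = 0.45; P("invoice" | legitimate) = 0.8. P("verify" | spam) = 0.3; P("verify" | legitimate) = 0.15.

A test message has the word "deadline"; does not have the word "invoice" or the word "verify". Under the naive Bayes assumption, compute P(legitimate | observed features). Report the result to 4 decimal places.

spam: 0.7 × 0.4 × (1−0.45) × (1−0.3) = 0.1078
legitimate: 0.3 × 0.35 × (1−0.8) × (1−0.15) = 0.01785
P(legitimate | x) = 0.01785 / 0.12565 ≈ 0.1421

0.1421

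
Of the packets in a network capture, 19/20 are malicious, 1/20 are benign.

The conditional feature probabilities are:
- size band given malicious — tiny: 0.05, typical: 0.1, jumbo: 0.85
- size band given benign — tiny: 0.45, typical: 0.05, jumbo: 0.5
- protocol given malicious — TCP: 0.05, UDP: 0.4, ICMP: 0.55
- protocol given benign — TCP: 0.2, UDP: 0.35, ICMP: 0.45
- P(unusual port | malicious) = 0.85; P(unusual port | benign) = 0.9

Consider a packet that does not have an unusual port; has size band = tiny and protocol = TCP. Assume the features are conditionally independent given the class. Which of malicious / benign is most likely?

malicious: 0.95 × 0.05 × 0.05 × (1−0.85) = 0.00035625
benign: 0.05 × 0.45 × 0.2 × (1−0.9) = 0.00045
Highest score → benign.

benign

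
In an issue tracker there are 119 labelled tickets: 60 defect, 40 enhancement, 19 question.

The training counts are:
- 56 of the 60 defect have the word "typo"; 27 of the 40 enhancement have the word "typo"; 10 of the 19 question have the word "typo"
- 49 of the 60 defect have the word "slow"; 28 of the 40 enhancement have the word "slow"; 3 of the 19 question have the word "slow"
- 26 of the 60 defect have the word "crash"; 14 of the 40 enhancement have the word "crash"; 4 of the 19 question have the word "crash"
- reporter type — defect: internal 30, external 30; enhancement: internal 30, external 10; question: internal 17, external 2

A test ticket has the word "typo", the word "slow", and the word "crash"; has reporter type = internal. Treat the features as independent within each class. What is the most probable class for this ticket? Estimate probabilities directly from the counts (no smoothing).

defect: (60/119) × (56/60) × (49/60) × (26/60) × (30/60) ≈ 0.083268
enhancement: (40/119) × (27/40) × (28/40) × (14/40) × (30/40) ≈ 0.0416912
question: (19/119) × (10/19) × (3/19) × (4/19) × (17/19) ≈ 0.00249932
Highest score → defect.

defect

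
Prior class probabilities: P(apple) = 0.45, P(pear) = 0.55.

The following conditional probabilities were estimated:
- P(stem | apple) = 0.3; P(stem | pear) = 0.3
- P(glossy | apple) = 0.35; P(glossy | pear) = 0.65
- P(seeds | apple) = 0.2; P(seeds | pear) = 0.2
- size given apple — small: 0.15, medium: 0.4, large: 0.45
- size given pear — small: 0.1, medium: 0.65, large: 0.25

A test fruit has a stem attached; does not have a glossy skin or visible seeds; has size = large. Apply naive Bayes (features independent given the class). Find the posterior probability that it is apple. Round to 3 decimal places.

apple: 0.45 × 0.3 × (1−0.35) × (1−0.2) × 0.45 = 0.03159
pear: 0.55 × 0.3 × (1−0.65) × (1−0.2) × 0.25 = 0.01155
P(apple | x) = 0.03159 / 0.04314 ≈ 0.732

0.732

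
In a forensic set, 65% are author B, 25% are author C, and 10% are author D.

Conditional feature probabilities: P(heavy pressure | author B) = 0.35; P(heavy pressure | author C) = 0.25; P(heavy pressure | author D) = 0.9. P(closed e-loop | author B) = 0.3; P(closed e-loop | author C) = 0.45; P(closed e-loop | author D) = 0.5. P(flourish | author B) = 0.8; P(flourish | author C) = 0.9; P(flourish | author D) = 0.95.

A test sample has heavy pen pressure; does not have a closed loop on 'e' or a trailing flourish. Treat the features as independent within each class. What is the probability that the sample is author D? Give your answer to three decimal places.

0.060

author B: 0.65 × 0.35 × (1−0.3) × (1−0.8) = 0.03185
author C: 0.25 × 0.25 × (1−0.45) × (1−0.9) = 0.0034375
author D: 0.1 × 0.9 × (1−0.5) × (1−0.95) = 0.00225
P(author D | x) = 0.00225 / 0.0375375 ≈ 0.060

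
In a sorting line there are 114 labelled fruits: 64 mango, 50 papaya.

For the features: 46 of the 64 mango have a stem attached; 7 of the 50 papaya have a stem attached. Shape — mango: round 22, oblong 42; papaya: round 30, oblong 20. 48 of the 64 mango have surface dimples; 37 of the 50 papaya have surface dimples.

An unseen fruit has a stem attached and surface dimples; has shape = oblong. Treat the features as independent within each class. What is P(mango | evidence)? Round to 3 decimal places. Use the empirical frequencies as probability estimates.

0.916

mango: (64/114) × (46/64) × (42/64) × (48/64) ≈ 0.198602
papaya: (50/114) × (7/50) × (20/50) × (37/50) ≈ 0.0181754
P(mango | x) = 0.198602 / 0.2167774 ≈ 0.916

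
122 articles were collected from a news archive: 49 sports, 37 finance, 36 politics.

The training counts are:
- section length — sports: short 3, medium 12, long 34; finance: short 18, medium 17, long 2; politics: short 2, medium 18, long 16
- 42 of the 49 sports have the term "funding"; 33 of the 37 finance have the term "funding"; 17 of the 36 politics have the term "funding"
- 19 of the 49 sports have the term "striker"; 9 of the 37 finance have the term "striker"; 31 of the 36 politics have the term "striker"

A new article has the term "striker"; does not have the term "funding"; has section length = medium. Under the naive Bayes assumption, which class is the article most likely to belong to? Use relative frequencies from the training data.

politics

sports: (49/122) × (12/49) × (7/49) × (19/49) ≈ 0.00544855
finance: (37/122) × (17/37) × (4/37) × (9/37) ≈ 0.00366428
politics: (36/122) × (18/36) × (19/36) × (31/36) ≈ 0.0670537
Highest score → politics.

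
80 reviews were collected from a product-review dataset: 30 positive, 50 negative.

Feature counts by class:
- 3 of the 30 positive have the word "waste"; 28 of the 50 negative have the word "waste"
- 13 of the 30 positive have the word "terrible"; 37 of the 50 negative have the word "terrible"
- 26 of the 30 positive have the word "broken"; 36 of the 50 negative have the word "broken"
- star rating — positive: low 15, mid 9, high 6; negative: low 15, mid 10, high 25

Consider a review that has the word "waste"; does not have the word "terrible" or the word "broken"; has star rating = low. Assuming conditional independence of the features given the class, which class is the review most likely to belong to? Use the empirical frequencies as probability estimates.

negative

positive: (30/80) × (3/30) × (17/30) × (4/30) × (15/30) ≈ 0.00141667
negative: (50/80) × (28/50) × (13/50) × (14/50) × (15/50) = 0.007644
Highest score → negative.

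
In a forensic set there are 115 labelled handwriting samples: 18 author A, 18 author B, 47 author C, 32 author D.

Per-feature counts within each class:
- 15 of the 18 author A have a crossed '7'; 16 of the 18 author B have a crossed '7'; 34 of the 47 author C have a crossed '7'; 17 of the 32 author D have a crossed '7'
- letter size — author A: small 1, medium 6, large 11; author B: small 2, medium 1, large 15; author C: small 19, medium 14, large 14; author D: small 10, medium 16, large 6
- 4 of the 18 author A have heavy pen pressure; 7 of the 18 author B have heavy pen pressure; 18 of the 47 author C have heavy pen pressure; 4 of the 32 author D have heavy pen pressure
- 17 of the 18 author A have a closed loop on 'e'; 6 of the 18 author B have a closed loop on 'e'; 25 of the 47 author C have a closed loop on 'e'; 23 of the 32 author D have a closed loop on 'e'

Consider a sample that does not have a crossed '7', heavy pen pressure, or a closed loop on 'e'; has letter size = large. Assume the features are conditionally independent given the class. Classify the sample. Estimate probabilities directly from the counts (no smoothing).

author A: (18/115) × (3/18) × (11/18) × (14/18) × (1/18) ≈ 0.000688853
author B: (18/115) × (2/18) × (15/18) × (11/18) × (12/18) ≈ 0.00590446
author C: (47/115) × (13/47) × (14/47) × (29/47) × (22/47) ≈ 0.00972525
author D: (32/115) × (15/32) × (6/32) × (28/32) × (9/32) ≈ 0.0060186
Highest score → author C.

author C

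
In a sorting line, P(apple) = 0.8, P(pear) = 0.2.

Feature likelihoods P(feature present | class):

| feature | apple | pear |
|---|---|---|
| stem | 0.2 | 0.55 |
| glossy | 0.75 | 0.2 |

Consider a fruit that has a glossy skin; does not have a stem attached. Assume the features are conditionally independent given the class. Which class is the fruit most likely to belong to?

apple: 0.8 × (1−0.2) × 0.75 = 0.48
pear: 0.2 × (1−0.55) × 0.2 = 0.018
Highest score → apple.

apple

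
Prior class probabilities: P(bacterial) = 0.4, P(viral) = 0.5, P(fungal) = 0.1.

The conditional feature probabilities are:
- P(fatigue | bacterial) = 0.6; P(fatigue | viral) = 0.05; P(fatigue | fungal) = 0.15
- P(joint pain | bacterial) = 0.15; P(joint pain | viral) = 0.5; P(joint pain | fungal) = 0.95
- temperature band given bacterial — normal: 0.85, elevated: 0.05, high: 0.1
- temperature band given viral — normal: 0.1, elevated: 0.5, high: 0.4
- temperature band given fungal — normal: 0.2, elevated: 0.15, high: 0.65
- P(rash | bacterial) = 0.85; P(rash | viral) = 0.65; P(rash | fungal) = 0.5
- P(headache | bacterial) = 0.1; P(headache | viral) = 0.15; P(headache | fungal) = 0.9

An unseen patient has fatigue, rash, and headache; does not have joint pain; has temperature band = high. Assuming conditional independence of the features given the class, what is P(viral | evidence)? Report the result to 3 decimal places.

0.200

bacterial: 0.4 × 0.6 × (1−0.15) × 0.1 × 0.85 × 0.1 = 0.001734
viral: 0.5 × 0.05 × (1−0.5) × 0.4 × 0.65 × 0.15 = 0.0004875
fungal: 0.1 × 0.15 × (1−0.95) × 0.65 × 0.5 × 0.9 = 0.000219375
P(viral | x) = 0.0004875 / 0.002440875 ≈ 0.200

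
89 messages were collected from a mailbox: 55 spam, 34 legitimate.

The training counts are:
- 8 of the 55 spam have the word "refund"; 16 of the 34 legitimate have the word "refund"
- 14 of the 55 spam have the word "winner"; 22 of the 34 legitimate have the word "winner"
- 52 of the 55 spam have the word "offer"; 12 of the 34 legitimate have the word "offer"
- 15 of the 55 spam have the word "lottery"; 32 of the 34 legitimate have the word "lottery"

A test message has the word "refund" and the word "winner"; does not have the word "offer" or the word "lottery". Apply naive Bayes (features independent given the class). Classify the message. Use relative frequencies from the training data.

legitimate

spam: (55/89) × (8/55) × (14/55) × (3/55) × (40/55) ≈ 0.000907656
legitimate: (34/89) × (16/34) × (22/34) × (22/34) × (2/34) ≈ 0.0044276
Highest score → legitimate.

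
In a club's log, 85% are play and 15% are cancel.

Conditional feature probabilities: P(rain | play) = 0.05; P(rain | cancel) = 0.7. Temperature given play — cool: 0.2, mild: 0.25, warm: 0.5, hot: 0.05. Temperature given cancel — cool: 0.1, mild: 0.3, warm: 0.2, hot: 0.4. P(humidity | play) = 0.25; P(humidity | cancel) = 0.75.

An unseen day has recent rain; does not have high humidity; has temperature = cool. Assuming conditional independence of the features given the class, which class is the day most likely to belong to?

play: 0.85 × 0.05 × 0.2 × (1−0.25) = 0.006375
cancel: 0.15 × 0.7 × 0.1 × (1−0.75) = 0.002625
Highest score → play.

play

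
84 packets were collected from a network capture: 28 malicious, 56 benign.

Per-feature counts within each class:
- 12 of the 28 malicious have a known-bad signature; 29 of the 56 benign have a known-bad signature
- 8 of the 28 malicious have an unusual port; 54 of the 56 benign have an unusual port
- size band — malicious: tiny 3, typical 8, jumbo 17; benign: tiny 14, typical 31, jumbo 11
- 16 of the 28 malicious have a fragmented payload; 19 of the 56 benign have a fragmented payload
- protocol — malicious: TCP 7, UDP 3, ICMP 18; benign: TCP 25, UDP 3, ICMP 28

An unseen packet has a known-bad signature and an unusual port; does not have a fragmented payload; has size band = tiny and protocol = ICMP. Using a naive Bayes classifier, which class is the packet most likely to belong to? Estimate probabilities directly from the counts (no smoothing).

benign

malicious: (28/84) × (12/28) × (8/28) × (3/28) × (12/28) × (18/28) ≈ 0.00120486
benign: (56/84) × (29/56) × (54/56) × (14/56) × (37/56) × (28/56) ≈ 0.0274946
Highest score → benign.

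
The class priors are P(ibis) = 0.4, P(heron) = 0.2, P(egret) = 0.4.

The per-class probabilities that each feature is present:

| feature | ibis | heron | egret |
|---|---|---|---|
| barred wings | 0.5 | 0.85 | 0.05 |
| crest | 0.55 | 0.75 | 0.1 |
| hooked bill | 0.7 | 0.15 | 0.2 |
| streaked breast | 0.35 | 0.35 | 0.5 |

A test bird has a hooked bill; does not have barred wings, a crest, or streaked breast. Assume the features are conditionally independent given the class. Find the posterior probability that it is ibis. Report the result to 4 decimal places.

ibis: 0.4 × (1−0.5) × (1−0.55) × 0.7 × (1−0.35) = 0.04095
heron: 0.2 × (1−0.85) × (1−0.75) × 0.15 × (1−0.35) = 0.00073125
egret: 0.4 × (1−0.05) × (1−0.1) × 0.2 × (1−0.5) = 0.0342
P(ibis | x) = 0.04095 / 0.07588125 ≈ 0.5397

0.5397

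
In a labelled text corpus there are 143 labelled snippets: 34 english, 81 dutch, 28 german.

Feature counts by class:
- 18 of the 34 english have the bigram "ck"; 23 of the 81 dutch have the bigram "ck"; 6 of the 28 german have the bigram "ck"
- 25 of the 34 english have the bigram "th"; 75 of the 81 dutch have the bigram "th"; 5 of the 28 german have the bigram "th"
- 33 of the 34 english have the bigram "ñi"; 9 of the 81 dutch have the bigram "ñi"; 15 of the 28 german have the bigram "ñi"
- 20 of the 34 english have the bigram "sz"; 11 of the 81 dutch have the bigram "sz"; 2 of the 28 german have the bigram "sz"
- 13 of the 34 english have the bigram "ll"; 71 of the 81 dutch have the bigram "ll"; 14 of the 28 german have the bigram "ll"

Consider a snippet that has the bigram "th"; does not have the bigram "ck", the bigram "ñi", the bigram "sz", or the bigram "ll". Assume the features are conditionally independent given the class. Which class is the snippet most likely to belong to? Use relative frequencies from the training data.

dutch

english: (34/143) × (16/34) × (25/34) × (1/34) × (14/34) × (21/34) ≈ 0.000615397
dutch: (81/143) × (58/81) × (75/81) × (72/81) × (70/81) × (10/81) ≈ 0.0356159
german: (28/143) × (22/28) × (5/28) × (13/28) × (26/28) × (14/28) ≈ 0.00592201
Highest score → dutch.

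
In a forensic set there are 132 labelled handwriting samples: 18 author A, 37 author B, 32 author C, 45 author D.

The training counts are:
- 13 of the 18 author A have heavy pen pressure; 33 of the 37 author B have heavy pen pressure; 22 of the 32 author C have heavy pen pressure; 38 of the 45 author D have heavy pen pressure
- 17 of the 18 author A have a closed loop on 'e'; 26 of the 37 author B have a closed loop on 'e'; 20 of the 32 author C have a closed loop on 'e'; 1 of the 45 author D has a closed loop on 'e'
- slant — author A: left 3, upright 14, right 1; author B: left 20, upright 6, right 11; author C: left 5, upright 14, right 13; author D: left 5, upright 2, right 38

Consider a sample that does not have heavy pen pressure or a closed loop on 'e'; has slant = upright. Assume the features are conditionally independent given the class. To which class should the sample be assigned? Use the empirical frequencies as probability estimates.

author A: (18/132) × (5/18) × (1/18) × (14/18) ≈ 0.00163674
author B: (37/132) × (4/37) × (11/37) × (6/37) ≈ 0.00146092
author C: (32/132) × (10/32) × (12/32) × (14/32) ≈ 0.012429
author D: (45/132) × (7/45) × (44/45) × (2/45) ≈ 0.00230453
Highest score → author C.

author C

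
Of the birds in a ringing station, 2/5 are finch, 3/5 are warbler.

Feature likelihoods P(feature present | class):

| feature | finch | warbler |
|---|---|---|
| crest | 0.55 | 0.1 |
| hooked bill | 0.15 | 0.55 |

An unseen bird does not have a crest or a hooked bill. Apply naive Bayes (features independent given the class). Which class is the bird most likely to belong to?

warbler

finch: 0.4 × (1−0.55) × (1−0.15) = 0.153
warbler: 0.6 × (1−0.1) × (1−0.55) = 0.243
Highest score → warbler.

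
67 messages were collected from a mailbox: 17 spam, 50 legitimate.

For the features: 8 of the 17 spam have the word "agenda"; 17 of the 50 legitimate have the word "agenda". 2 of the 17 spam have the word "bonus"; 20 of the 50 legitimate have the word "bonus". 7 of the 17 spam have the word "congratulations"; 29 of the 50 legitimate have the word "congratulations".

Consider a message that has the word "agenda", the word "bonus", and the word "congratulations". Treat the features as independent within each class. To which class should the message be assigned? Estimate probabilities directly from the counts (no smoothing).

legitimate

spam: (17/67) × (8/17) × (2/17) × (7/17) ≈ 0.00578423
legitimate: (50/67) × (17/50) × (20/50) × (29/50) ≈ 0.0588657
Highest score → legitimate.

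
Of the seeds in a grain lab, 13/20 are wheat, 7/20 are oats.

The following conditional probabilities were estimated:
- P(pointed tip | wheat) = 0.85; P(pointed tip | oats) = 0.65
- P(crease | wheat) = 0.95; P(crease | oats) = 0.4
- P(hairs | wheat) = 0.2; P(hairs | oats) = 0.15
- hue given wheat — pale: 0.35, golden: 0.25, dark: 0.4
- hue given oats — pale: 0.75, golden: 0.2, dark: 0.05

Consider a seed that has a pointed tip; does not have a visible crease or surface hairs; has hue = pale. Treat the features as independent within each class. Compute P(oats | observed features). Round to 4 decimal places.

0.9184

wheat: 0.65 × 0.85 × (1−0.95) × (1−0.2) × 0.35 = 0.007735
oats: 0.35 × 0.65 × (1−0.4) × (1−0.15) × 0.75 = 0.08701875
P(oats | x) = 0.08701875 / 0.09475375 ≈ 0.9184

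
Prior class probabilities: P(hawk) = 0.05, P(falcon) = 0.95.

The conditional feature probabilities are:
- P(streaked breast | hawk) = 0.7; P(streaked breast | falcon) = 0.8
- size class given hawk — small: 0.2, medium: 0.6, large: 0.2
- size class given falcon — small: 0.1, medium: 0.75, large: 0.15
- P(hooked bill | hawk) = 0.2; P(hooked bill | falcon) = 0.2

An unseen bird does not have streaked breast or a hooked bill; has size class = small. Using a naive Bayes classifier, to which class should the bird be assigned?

falcon

hawk: 0.05 × (1−0.7) × 0.2 × (1−0.2) = 0.0024
falcon: 0.95 × (1−0.8) × 0.1 × (1−0.2) = 0.0152
Highest score → falcon.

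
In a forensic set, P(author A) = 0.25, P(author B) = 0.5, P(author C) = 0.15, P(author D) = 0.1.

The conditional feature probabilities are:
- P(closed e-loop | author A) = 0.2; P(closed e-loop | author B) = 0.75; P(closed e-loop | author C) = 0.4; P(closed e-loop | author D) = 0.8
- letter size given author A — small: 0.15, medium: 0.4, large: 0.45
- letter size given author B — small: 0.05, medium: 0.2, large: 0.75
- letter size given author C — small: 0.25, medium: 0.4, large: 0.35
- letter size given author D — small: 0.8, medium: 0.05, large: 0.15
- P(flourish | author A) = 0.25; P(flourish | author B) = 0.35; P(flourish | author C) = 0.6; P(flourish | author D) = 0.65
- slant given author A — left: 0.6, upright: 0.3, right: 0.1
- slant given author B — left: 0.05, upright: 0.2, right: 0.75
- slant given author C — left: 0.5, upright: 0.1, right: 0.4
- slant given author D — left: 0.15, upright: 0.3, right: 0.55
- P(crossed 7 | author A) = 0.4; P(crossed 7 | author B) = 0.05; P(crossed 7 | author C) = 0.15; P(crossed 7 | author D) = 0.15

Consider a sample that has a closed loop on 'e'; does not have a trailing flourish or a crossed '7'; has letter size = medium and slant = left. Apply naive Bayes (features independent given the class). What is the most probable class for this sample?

author A

author A: 0.25 × 0.2 × 0.4 × (1−0.25) × 0.6 × (1−0.4) = 0.0054
author B: 0.5 × 0.75 × 0.2 × (1−0.35) × 0.05 × (1−0.05) = 0.002315625
author C: 0.15 × 0.4 × 0.4 × (1−0.6) × 0.5 × (1−0.15) = 0.00408
author D: 0.1 × 0.8 × 0.05 × (1−0.65) × 0.15 × (1−0.15) = 0.0001785
Highest score → author A.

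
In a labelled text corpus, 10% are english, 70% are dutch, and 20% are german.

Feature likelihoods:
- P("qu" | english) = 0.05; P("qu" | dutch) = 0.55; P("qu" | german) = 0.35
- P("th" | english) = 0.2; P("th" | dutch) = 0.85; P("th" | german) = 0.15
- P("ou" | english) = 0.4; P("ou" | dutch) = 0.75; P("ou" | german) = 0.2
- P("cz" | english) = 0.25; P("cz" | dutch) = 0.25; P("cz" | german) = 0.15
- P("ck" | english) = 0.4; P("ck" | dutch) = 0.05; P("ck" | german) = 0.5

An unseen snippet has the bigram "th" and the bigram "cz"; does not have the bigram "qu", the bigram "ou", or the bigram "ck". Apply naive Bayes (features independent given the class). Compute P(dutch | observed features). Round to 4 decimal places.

0.8466

english: 0.1 × (1−0.05) × 0.2 × (1−0.4) × 0.25 × (1−0.4) = 0.00171
dutch: 0.7 × (1−0.55) × 0.85 × (1−0.75) × 0.25 × (1−0.05) = 0.01589765625
german: 0.2 × (1−0.35) × 0.15 × (1−0.2) × 0.15 × (1−0.5) = 0.00117
P(dutch | x) = 0.01589765625 / 0.01877765625 ≈ 0.8466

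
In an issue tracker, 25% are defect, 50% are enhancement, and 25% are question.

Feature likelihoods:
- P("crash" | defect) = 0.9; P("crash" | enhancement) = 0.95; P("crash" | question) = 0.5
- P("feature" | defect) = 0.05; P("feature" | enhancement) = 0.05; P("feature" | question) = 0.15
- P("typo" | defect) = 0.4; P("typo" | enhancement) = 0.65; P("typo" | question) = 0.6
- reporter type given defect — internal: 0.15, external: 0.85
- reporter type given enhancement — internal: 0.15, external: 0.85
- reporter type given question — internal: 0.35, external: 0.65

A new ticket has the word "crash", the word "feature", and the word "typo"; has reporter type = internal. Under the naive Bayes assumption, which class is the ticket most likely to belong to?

question

defect: 0.25 × 0.9 × 0.05 × 0.4 × 0.15 = 0.000675
enhancement: 0.5 × 0.95 × 0.05 × 0.65 × 0.15 = 0.002315625
question: 0.25 × 0.5 × 0.15 × 0.6 × 0.35 = 0.0039375
Highest score → question.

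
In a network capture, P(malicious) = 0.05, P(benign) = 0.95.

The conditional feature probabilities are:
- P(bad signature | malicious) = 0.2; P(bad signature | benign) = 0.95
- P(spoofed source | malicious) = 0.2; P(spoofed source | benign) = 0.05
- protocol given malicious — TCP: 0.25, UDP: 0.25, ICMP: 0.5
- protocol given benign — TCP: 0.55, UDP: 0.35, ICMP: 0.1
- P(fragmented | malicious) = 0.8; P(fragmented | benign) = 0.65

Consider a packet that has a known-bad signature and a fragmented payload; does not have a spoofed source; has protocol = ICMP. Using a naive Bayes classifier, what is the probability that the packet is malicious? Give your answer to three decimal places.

malicious: 0.05 × 0.2 × (1−0.2) × 0.5 × 0.8 = 0.0032
benign: 0.95 × 0.95 × (1−0.05) × 0.1 × 0.65 = 0.055729375
P(malicious | x) = 0.0032 / 0.058929375 ≈ 0.054

0.054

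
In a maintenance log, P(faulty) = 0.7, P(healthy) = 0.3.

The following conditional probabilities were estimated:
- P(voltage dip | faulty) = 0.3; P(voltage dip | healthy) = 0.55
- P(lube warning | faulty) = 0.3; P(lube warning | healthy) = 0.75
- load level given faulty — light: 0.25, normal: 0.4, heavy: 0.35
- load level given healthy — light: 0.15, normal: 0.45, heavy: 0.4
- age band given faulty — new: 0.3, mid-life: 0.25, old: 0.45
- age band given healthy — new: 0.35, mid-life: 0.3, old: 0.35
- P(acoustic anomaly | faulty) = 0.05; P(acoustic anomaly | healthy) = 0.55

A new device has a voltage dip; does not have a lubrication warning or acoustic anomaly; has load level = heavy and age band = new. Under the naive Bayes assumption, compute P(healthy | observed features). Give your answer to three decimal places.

faulty: 0.7 × 0.3 × (1−0.3) × 0.35 × 0.3 × (1−0.05) = 0.01466325
healthy: 0.3 × 0.55 × (1−0.75) × 0.4 × 0.35 × (1−0.55) = 0.00259875
P(healthy | x) = 0.00259875 / 0.017262 ≈ 0.151

0.151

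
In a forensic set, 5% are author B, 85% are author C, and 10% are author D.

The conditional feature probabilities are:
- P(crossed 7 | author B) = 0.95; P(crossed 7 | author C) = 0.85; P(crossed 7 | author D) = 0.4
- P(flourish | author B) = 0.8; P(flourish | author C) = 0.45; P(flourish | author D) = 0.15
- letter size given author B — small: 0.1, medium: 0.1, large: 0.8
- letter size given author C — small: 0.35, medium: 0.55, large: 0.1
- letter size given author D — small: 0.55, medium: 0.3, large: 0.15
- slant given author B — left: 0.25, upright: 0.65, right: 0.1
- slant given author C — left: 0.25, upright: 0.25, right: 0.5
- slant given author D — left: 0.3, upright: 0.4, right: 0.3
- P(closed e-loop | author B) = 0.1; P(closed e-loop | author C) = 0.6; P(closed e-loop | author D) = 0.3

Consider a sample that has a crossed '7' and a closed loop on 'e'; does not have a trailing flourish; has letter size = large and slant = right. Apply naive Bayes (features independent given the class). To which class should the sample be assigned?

author C

author B: 0.05 × 0.95 × (1−0.8) × 0.8 × 0.1 × 0.1 = 0.000076
author C: 0.85 × 0.85 × (1−0.45) × 0.1 × 0.5 × 0.6 = 0.01192125
author D: 0.1 × 0.4 × (1−0.15) × 0.15 × 0.3 × 0.3 = 0.000459
Highest score → author C.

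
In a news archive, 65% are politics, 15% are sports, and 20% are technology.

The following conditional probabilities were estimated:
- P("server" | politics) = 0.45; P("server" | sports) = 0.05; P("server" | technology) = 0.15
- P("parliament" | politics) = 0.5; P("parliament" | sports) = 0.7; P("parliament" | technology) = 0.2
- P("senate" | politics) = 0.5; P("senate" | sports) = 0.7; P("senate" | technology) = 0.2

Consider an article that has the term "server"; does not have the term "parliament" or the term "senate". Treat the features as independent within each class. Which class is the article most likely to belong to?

politics

politics: 0.65 × 0.45 × (1−0.5) × (1−0.5) = 0.073125
sports: 0.15 × 0.05 × (1−0.7) × (1−0.7) = 0.000675
technology: 0.2 × 0.15 × (1−0.2) × (1−0.2) = 0.0192
Highest score → politics.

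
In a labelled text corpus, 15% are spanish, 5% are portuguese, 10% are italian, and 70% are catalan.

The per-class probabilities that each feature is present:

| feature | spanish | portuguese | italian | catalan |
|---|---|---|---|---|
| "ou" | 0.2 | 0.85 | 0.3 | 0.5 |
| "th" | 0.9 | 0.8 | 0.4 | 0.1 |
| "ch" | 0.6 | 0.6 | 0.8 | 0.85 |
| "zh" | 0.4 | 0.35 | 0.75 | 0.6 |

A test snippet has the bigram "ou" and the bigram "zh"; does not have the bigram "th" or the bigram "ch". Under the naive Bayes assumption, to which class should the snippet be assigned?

spanish: 0.15 × 0.2 × (1−0.9) × (1−0.6) × 0.4 = 0.00048
portuguese: 0.05 × 0.85 × (1−0.8) × (1−0.6) × 0.35 = 0.00119
italian: 0.1 × 0.3 × (1−0.4) × (1−0.8) × 0.75 = 0.0027
catalan: 0.7 × 0.5 × (1−0.1) × (1−0.85) × 0.6 = 0.02835
Highest score → catalan.

catalan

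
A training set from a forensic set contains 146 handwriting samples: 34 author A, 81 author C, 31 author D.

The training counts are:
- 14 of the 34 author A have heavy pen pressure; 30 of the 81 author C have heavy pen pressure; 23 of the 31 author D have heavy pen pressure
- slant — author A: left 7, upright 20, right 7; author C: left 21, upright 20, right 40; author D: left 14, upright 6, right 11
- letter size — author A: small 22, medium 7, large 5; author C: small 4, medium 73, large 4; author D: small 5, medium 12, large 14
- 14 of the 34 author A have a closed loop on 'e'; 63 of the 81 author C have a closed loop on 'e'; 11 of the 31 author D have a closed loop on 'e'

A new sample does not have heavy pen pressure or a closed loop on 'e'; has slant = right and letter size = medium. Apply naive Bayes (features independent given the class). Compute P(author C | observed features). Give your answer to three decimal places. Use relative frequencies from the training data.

author A: (34/146) × (20/34) × (7/34) × (7/34) × (20/34) ≈ 0.0034156
author C: (81/146) × (51/81) × (40/81) × (73/81) × (18/81) ≈ 0.0345476
author D: (31/146) × (8/31) × (11/31) × (12/31) × (20/31) ≈ 0.00485575
P(author C | x) = 0.0345476 / 0.04281895 ≈ 0.807

0.807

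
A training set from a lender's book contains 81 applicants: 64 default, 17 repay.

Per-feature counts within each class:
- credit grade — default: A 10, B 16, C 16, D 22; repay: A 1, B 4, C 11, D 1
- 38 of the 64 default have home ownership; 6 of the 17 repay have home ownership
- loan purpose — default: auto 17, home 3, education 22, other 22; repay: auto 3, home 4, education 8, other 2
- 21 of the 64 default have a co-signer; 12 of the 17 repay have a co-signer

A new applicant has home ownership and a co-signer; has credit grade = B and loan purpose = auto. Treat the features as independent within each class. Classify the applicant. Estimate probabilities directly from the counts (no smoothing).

default

default: (64/81) × (16/64) × (38/64) × (17/64) × (21/64) ≈ 0.0102223
repay: (17/81) × (4/17) × (6/17) × (3/17) × (12/17) ≈ 0.00217111
Highest score → default.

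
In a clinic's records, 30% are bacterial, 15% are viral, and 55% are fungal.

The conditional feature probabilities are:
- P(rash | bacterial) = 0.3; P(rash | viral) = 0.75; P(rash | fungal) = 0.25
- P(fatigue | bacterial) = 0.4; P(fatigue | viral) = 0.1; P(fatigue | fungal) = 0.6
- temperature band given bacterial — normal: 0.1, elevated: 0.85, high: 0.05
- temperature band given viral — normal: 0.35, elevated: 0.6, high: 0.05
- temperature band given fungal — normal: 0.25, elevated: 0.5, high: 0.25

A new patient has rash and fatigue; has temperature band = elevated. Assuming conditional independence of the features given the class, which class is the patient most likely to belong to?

fungal

bacterial: 0.3 × 0.3 × 0.4 × 0.85 = 0.0306
viral: 0.15 × 0.75 × 0.1 × 0.6 = 0.00675
fungal: 0.55 × 0.25 × 0.6 × 0.5 = 0.04125
Highest score → fungal.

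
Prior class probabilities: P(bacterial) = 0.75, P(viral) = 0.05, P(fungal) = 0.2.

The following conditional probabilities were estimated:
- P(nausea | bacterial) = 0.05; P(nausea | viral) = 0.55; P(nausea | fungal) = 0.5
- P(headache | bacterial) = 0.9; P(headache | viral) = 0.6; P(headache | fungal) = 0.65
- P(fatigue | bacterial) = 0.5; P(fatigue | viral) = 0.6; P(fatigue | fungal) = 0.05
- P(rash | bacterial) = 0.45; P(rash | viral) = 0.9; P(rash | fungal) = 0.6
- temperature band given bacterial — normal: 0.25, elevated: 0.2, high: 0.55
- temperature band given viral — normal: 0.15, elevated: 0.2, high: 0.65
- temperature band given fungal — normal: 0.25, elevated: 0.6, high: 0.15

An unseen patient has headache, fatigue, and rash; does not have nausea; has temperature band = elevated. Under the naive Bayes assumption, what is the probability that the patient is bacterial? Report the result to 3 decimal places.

bacterial: 0.75 × (1−0.05) × 0.9 × 0.5 × 0.45 × 0.2 = 0.02885625
viral: 0.05 × (1−0.55) × 0.6 × 0.6 × 0.9 × 0.2 = 0.001458
fungal: 0.2 × (1−0.5) × 0.65 × 0.05 × 0.6 × 0.6 = 0.00117
P(bacterial | x) = 0.02885625 / 0.03148425 ≈ 0.917

0.917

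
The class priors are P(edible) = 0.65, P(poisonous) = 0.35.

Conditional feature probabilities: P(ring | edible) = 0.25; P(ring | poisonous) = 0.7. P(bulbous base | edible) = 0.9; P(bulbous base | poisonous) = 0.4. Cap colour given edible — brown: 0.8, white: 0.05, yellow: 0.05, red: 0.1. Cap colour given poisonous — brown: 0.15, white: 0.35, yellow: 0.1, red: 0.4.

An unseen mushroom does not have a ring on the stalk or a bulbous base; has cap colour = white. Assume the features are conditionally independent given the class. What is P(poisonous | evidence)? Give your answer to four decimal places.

edible: 0.65 × (1−0.25) × (1−0.9) × 0.05 = 0.0024375
poisonous: 0.35 × (1−0.7) × (1−0.4) × 0.35 = 0.02205
P(poisonous | x) = 0.02205 / 0.0244875 ≈ 0.9005

0.9005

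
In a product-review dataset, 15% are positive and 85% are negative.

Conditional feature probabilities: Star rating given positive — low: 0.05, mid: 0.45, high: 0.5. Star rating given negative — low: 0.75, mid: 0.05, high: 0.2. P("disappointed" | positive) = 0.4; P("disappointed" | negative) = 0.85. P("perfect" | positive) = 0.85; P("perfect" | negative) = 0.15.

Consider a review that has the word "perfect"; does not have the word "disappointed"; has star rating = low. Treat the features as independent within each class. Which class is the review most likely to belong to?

positive: 0.15 × 0.05 × (1−0.4) × 0.85 = 0.003825
negative: 0.85 × 0.75 × (1−0.85) × 0.15 = 0.01434375
Highest score → negative.

negative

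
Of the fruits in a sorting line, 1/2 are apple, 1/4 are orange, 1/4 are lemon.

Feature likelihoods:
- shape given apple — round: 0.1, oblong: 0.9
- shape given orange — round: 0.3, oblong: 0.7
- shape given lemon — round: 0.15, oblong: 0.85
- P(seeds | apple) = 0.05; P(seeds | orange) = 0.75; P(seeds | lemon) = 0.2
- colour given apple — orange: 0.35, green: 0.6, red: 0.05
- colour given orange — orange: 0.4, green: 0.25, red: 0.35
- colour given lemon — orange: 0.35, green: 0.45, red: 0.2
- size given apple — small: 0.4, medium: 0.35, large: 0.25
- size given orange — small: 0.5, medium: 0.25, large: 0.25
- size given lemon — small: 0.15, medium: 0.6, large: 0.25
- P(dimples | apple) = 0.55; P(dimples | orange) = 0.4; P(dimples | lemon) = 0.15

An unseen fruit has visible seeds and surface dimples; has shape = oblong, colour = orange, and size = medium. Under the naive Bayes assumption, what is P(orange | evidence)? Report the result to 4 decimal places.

0.6478

apple: 0.5 × 0.9 × 0.05 × 0.35 × 0.35 × 0.55 = 0.0015159375
orange: 0.25 × 0.7 × 0.75 × 0.4 × 0.25 × 0.4 = 0.00525
lemon: 0.25 × 0.85 × 0.2 × 0.35 × 0.6 × 0.15 = 0.00133875
P(orange | x) = 0.00525 / 0.0081046875 ≈ 0.6478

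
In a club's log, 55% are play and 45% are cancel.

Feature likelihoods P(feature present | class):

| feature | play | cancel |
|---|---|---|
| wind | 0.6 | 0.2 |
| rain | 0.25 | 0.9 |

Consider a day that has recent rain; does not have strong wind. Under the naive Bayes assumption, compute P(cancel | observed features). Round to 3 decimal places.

play: 0.55 × (1−0.6) × 0.25 = 0.055
cancel: 0.45 × (1−0.2) × 0.9 = 0.324
P(cancel | x) = 0.324 / 0.379 ≈ 0.855

0.855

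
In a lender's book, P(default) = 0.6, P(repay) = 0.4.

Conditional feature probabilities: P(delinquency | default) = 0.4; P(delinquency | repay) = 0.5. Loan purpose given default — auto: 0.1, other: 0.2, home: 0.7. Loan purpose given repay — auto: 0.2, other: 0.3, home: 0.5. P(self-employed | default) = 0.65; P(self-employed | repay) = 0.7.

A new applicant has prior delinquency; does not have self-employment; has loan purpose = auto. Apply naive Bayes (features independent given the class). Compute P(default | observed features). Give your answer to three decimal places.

0.412

default: 0.6 × 0.4 × 0.1 × (1−0.65) = 0.0084
repay: 0.4 × 0.5 × 0.2 × (1−0.7) = 0.012
P(default | x) = 0.0084 / 0.0204 ≈ 0.412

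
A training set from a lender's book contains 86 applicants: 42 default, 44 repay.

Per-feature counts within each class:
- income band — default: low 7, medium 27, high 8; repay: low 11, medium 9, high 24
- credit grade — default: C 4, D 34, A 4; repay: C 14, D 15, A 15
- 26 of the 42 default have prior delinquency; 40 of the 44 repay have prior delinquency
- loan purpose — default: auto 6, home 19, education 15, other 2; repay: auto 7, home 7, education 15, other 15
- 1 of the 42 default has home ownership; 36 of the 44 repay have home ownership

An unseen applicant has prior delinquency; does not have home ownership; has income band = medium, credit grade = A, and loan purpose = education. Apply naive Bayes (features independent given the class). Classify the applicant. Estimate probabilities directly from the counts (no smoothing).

default

default: (42/86) × (27/42) × (4/42) × (26/42) × (15/42) × (41/42) ≈ 0.00645322
repay: (44/86) × (9/44) × (15/44) × (40/44) × (15/44) × (8/44) ≈ 0.00201032
Highest score → default.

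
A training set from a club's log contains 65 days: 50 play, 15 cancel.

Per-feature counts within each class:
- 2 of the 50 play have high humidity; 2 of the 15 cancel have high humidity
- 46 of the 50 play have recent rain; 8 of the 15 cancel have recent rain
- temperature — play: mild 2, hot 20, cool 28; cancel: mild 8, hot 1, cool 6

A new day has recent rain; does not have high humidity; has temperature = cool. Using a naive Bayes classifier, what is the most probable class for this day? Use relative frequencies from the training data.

play: (50/65) × (48/50) × (46/50) × (28/50) ≈ 0.380455
cancel: (15/65) × (13/15) × (8/15) × (6/15) ≈ 0.0426667
Highest score → play.

play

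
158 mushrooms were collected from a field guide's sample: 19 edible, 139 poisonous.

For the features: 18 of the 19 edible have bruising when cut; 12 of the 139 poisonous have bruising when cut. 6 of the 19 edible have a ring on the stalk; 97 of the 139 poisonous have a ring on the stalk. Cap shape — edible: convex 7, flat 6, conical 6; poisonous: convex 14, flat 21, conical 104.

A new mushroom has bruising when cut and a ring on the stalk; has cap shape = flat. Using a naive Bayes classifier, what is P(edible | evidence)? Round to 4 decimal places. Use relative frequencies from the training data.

edible: (19/158) × (18/19) × (6/19) × (6/19) ≈ 0.0113608
poisonous: (139/158) × (12/139) × (97/139) × (21/139) ≈ 0.00800729
P(edible | x) = 0.0113608 / 0.01936809 ≈ 0.5866

0.5866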